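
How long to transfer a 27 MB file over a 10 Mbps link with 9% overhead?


Effective throughput = 10 * (1 - 9/100) = 9.1 Mbps
File size in Mb = 27 * 8 = 216 Mb
Time = 216 / 9.1
Time = 23.7363 seconds


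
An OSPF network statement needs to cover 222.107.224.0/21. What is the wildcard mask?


Subnet mask: 255.255.248.0
Wildcard = 255.255.255.255 - subnet mask
255 - 255 = 0
255 - 255 = 0
255 - 248 = 7
255 - 0 = 255
Wildcard: 0.0.7.255


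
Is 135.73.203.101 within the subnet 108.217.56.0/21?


Subnet network: 108.217.56.0
Test IP AND mask: 135.73.200.0
No, 135.73.203.101 is not in 108.217.56.0/21


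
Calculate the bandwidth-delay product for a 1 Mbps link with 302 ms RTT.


BDP = bandwidth * RTT
= 1 Mbps * 302 ms
= 1 * 1e6 * 302 / 1000 bits
= 302000 bits
= 37750 bytes
= 36.8652 KB
BDP = 302000 bits (37750 bytes)


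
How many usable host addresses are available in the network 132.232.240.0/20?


Host bits = 32 - 20 = 12
Total addresses = 2^12 = 4096
Usable = total - 2 (network and broadcast)
Usable hosts: 4094


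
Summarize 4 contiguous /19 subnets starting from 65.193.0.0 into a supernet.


Original prefix: /19
Number of subnets: 4 = 2^2
New prefix = 19 - 2 = 17
Supernet: 65.193.0.0/17


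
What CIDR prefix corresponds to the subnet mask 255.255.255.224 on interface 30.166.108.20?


Binary: 11111111.11111111.11111111.11100000
Count leading 1s
Prefix: /27


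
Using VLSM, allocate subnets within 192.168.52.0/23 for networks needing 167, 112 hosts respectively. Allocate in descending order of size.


167 hosts -> /24 (254 usable): 192.168.52.0/24
112 hosts -> /25 (126 usable): 192.168.53.0/25
Allocation: 192.168.52.0/24 (167 hosts, 254 usable); 192.168.53.0/25 (112 hosts, 126 usable)


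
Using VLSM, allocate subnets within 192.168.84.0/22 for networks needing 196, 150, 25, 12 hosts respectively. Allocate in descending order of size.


196 hosts -> /24 (254 usable): 192.168.84.0/24
150 hosts -> /24 (254 usable): 192.168.85.0/24
25 hosts -> /27 (30 usable): 192.168.86.0/27
12 hosts -> /28 (14 usable): 192.168.86.32/28
Allocation: 192.168.84.0/24 (196 hosts, 254 usable); 192.168.85.0/24 (150 hosts, 254 usable); 192.168.86.0/27 (25 hosts, 30 usable); 192.168.86.32/28 (12 hosts, 14 usable)


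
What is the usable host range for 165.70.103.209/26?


Network: 165.70.103.192
Broadcast: 165.70.103.255
First usable = network + 1
Last usable = broadcast - 1
Range: 165.70.103.193 to 165.70.103.254


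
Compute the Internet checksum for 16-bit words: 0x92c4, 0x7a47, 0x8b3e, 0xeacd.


Sum all words (with carry folding):
+ 0x92c4 = 0x92c4
+ 0x7a47 = 0x0d0c
+ 0x8b3e = 0x984a
+ 0xeacd = 0x8318
One's complement: ~0x8318
Checksum = 0x7ce7


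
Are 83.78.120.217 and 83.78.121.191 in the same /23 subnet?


Mask: 255.255.254.0
83.78.120.217 AND mask = 83.78.120.0
83.78.121.191 AND mask = 83.78.120.0
Yes, same subnet (83.78.120.0)


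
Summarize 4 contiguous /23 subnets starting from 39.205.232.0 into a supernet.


Original prefix: /23
Number of subnets: 4 = 2^2
New prefix = 23 - 2 = 21
Supernet: 39.205.232.0/21


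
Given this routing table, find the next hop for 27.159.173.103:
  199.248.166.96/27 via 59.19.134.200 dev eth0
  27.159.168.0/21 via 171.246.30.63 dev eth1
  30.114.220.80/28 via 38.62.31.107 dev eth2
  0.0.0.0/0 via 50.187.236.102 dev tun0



Longest prefix match for 27.159.173.103:
  /27 199.248.166.96: no
  /21 27.159.168.0: MATCH
  /28 30.114.220.80: no
  /0 0.0.0.0: MATCH
Selected: next-hop 171.246.30.63 via eth1 (matched /21)


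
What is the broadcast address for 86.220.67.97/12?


Network: 86.208.0.0/12
Host bits = 20
Set all host bits to 1:
Broadcast: 86.223.255.255


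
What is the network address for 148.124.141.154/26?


IP:   10010100.01111100.10001101.10011010
Mask: 11111111.11111111.11111111.11000000
AND operation:
Net:  10010100.01111100.10001101.10000000
Network: 148.124.141.128/26


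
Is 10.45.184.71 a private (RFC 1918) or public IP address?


RFC 1918 private ranges:
  10.0.0.0/8 (10.0.0.0 - 10.255.255.255)
  172.16.0.0/12 (172.16.0.0 - 172.31.255.255)
  192.168.0.0/16 (192.168.0.0 - 192.168.255.255)
Private (in 10.0.0.0/8)


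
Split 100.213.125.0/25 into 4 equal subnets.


New prefix = 25 + 2 = 27
Each subnet has 32 addresses
  100.213.125.0/27
  100.213.125.32/27
  100.213.125.64/27
  100.213.125.96/27
Subnets: 100.213.125.0/27, 100.213.125.32/27, 100.213.125.64/27, 100.213.125.96/27


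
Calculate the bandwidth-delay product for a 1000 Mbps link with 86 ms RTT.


BDP = bandwidth * RTT
= 1000 Mbps * 86 ms
= 1000 * 1e6 * 86 / 1000 bits
= 86000000 bits
= 10750000 bytes
= 10498.0469 KB
BDP = 86000000 bits (10750000 bytes)


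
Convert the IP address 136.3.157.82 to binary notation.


136 = 10001000
3 = 00000011
157 = 10011101
82 = 01010010
Binary: 10001000.00000011.10011101.01010010


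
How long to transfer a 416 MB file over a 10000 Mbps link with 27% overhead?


Effective throughput = 10000 * (1 - 27/100) = 7300 Mbps
File size in Mb = 416 * 8 = 3328 Mb
Time = 3328 / 7300
Time = 0.4559 seconds


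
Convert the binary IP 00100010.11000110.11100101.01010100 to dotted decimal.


00100010 = 34
11000110 = 198
11100101 = 229
01010100 = 84
IP: 34.198.229.84


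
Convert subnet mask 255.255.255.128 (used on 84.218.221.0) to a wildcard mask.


Subnet mask: 255.255.255.128
Wildcard = 255.255.255.255 - subnet mask
255 - 255 = 0
255 - 255 = 0
255 - 255 = 0
255 - 128 = 127
Wildcard: 0.0.0.127


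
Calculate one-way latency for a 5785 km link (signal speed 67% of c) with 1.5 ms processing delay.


Speed = 0.67 * 3e5 km/s = 201000 km/s
Propagation delay = 5785 / 201000 = 0.0288 s = 28.7811 ms
Processing delay = 1.5 ms
Total one-way latency = 30.2811 ms


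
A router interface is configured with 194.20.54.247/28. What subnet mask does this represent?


/28 means 28 network bits, 4 host bits
Binary: 11111111111111111111111111110000
Mask: 255.255.255.240


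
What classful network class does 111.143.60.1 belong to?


First octet: 111
Binary: 01101111
0xxxxxxx -> Class A (1-126)
Class A, default mask 255.0.0.0 (/8)


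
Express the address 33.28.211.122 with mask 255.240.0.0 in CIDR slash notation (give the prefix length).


Binary: 11111111.11110000.00000000.00000000
Count leading 1s
Prefix: /12


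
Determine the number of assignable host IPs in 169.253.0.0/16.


Host bits = 32 - 16 = 16
Total addresses = 2^16 = 65536
Usable = total - 2 (network and broadcast)
Usable hosts: 65534


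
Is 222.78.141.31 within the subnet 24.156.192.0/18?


Subnet network: 24.156.192.0
Test IP AND mask: 222.78.128.0
No, 222.78.141.31 is not in 24.156.192.0/18


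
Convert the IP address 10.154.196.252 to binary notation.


10 = 00001010
154 = 10011010
196 = 11000100
252 = 11111100
Binary: 00001010.10011010.11000100.11111100


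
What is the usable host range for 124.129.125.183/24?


Network: 124.129.125.0
Broadcast: 124.129.125.255
First usable = network + 1
Last usable = broadcast - 1
Range: 124.129.125.1 to 124.129.125.254


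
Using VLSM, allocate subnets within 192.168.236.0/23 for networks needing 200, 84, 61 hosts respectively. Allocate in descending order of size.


200 hosts -> /24 (254 usable): 192.168.236.0/24
84 hosts -> /25 (126 usable): 192.168.237.0/25
61 hosts -> /26 (62 usable): 192.168.237.128/26
Allocation: 192.168.236.0/24 (200 hosts, 254 usable); 192.168.237.0/25 (84 hosts, 126 usable); 192.168.237.128/26 (61 hosts, 62 usable)


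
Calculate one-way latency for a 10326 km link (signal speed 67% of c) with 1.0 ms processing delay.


Speed = 0.67 * 3e5 km/s = 201000 km/s
Propagation delay = 10326 / 201000 = 0.0514 s = 51.3731 ms
Processing delay = 1.0 ms
Total one-way latency = 52.3731 ms


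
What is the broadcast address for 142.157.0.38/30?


Network: 142.157.0.36/30
Host bits = 2
Set all host bits to 1:
Broadcast: 142.157.0.39


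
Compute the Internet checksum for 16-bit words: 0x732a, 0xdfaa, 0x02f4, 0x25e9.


Sum all words (with carry folding):
+ 0x732a = 0x732a
+ 0xdfaa = 0x52d5
+ 0x02f4 = 0x55c9
+ 0x25e9 = 0x7bb2
One's complement: ~0x7bb2
Checksum = 0x844d


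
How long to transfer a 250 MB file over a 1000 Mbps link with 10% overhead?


Effective throughput = 1000 * (1 - 10/100) = 900 Mbps
File size in Mb = 250 * 8 = 2000 Mb
Time = 2000 / 900
Time = 2.2222 seconds


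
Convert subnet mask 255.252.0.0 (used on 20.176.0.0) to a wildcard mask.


Subnet mask: 255.252.0.0
Wildcard = 255.255.255.255 - subnet mask
255 - 255 = 0
255 - 252 = 3
255 - 0 = 255
255 - 0 = 255
Wildcard: 0.3.255.255


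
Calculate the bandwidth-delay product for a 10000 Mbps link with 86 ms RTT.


BDP = bandwidth * RTT
= 10000 Mbps * 86 ms
= 10000 * 1e6 * 86 / 1000 bits
= 860000000 bits
= 107500000 bytes
= 104980.4688 KB
BDP = 860000000 bits (107500000 bytes)


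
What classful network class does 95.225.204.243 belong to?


First octet: 95
Binary: 01011111
0xxxxxxx -> Class A (1-126)
Class A, default mask 255.0.0.0 (/8)


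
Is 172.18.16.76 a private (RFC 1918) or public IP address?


RFC 1918 private ranges:
  10.0.0.0/8 (10.0.0.0 - 10.255.255.255)
  172.16.0.0/12 (172.16.0.0 - 172.31.255.255)
  192.168.0.0/16 (192.168.0.0 - 192.168.255.255)
Private (in 172.16.0.0/12)


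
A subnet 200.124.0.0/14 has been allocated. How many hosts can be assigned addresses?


Host bits = 32 - 14 = 18
Total addresses = 2^18 = 262144
Usable = total - 2 (network and broadcast)
Usable hosts: 262142


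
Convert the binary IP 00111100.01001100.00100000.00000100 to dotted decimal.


00111100 = 60
01001100 = 76
00100000 = 32
00000100 = 4
IP: 60.76.32.4


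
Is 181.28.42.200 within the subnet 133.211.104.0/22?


Subnet network: 133.211.104.0
Test IP AND mask: 181.28.40.0
No, 181.28.42.200 is not in 133.211.104.0/22


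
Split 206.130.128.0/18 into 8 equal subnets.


New prefix = 18 + 3 = 21
Each subnet has 2048 addresses
  206.130.128.0/21
  206.130.136.0/21
  206.130.144.0/21
  206.130.152.0/21
  206.130.160.0/21
  206.130.168.0/21
  206.130.176.0/21
  206.130.184.0/21
Subnets: 206.130.128.0/21, 206.130.136.0/21, 206.130.144.0/21, 206.130.152.0/21, 206.130.160.0/21, 206.130.168.0/21, 206.130.176.0/21, 206.130.184.0/21


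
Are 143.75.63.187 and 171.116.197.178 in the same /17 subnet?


Mask: 255.255.128.0
143.75.63.187 AND mask = 143.75.0.0
171.116.197.178 AND mask = 171.116.128.0
No, different subnets (143.75.0.0 vs 171.116.128.0)


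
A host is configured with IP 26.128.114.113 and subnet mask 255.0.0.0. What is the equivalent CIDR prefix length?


Binary: 11111111.00000000.00000000.00000000
Count leading 1s
Prefix: /8


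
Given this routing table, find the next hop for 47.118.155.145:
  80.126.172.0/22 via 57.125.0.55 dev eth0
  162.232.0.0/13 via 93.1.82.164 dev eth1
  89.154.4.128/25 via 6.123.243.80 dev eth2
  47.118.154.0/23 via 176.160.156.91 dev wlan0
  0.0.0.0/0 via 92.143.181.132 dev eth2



Longest prefix match for 47.118.155.145:
  /22 80.126.172.0: no
  /13 162.232.0.0: no
  /25 89.154.4.128: no
  /23 47.118.154.0: MATCH
  /0 0.0.0.0: MATCH
Selected: next-hop 176.160.156.91 via wlan0 (matched /23)


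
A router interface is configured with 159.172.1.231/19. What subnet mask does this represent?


/19 means 19 network bits, 13 host bits
Binary: 11111111111111111110000000000000
Mask: 255.255.224.0


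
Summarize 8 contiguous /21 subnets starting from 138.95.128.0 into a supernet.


Original prefix: /21
Number of subnets: 8 = 2^3
New prefix = 21 - 3 = 18
Supernet: 138.95.128.0/18


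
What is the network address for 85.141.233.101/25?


IP:   01010101.10001101.11101001.01100101
Mask: 11111111.11111111.11111111.10000000
AND operation:
Net:  01010101.10001101.11101001.00000000
Network: 85.141.233.0/25


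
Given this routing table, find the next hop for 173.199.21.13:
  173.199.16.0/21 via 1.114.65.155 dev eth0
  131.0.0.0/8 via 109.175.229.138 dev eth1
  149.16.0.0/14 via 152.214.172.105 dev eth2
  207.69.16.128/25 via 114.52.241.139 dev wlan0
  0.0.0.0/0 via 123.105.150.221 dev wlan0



Longest prefix match for 173.199.21.13:
  /21 173.199.16.0: MATCH
  /8 131.0.0.0: no
  /14 149.16.0.0: no
  /25 207.69.16.128: no
  /0 0.0.0.0: MATCH
Selected: next-hop 1.114.65.155 via eth0 (matched /21)


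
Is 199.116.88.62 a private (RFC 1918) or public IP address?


RFC 1918 private ranges:
  10.0.0.0/8 (10.0.0.0 - 10.255.255.255)
  172.16.0.0/12 (172.16.0.0 - 172.31.255.255)
  192.168.0.0/16 (192.168.0.0 - 192.168.255.255)
Public (not in any RFC 1918 range)


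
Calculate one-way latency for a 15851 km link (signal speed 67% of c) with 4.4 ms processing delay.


Speed = 0.67 * 3e5 km/s = 201000 km/s
Propagation delay = 15851 / 201000 = 0.0789 s = 78.8607 ms
Processing delay = 4.4 ms
Total one-way latency = 83.2607 ms


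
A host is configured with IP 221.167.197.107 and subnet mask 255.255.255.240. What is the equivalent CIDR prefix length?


Binary: 11111111.11111111.11111111.11110000
Count leading 1s
Prefix: /28


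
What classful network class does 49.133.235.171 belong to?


First octet: 49
Binary: 00110001
0xxxxxxx -> Class A (1-126)
Class A, default mask 255.0.0.0 (/8)


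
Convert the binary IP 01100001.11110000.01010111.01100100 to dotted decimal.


01100001 = 97
11110000 = 240
01010111 = 87
01100100 = 100
IP: 97.240.87.100


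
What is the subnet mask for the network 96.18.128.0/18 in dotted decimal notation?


/18 means 18 network bits, 14 host bits
Binary: 11111111111111111100000000000000
Mask: 255.255.192.0


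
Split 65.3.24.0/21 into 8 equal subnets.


New prefix = 21 + 3 = 24
Each subnet has 256 addresses
  65.3.24.0/24
  65.3.25.0/24
  65.3.26.0/24
  65.3.27.0/24
  65.3.28.0/24
  65.3.29.0/24
  65.3.30.0/24
  65.3.31.0/24
Subnets: 65.3.24.0/24, 65.3.25.0/24, 65.3.26.0/24, 65.3.27.0/24, 65.3.28.0/24, 65.3.29.0/24, 65.3.30.0/24, 65.3.31.0/24


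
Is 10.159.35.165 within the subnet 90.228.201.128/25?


Subnet network: 90.228.201.128
Test IP AND mask: 10.159.35.128
No, 10.159.35.165 is not in 90.228.201.128/25


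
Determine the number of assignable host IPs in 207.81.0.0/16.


Host bits = 32 - 16 = 16
Total addresses = 2^16 = 65536
Usable = total - 2 (network and broadcast)
Usable hosts: 65534


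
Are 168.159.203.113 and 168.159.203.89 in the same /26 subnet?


Mask: 255.255.255.192
168.159.203.113 AND mask = 168.159.203.64
168.159.203.89 AND mask = 168.159.203.64
Yes, same subnet (168.159.203.64)


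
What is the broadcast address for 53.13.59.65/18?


Network: 53.13.0.0/18
Host bits = 14
Set all host bits to 1:
Broadcast: 53.13.63.255


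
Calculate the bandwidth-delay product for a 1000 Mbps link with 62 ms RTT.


BDP = bandwidth * RTT
= 1000 Mbps * 62 ms
= 1000 * 1e6 * 62 / 1000 bits
= 62000000 bits
= 7750000 bytes
= 7568.3594 KB
BDP = 62000000 bits (7750000 bytes)


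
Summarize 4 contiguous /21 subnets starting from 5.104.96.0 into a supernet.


Original prefix: /21
Number of subnets: 4 = 2^2
New prefix = 21 - 2 = 19
Supernet: 5.104.96.0/19


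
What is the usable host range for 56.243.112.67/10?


Network: 56.192.0.0
Broadcast: 56.255.255.255
First usable = network + 1
Last usable = broadcast - 1
Range: 56.192.0.1 to 56.255.255.254


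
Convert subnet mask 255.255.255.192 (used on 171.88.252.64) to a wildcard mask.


Subnet mask: 255.255.255.192
Wildcard = 255.255.255.255 - subnet mask
255 - 255 = 0
255 - 255 = 0
255 - 255 = 0
255 - 192 = 63
Wildcard: 0.0.0.63


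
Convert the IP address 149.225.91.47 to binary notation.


149 = 10010101
225 = 11100001
91 = 01011011
47 = 00101111
Binary: 10010101.11100001.01011011.00101111


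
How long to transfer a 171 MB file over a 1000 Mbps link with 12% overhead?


Effective throughput = 1000 * (1 - 12/100) = 880 Mbps
File size in Mb = 171 * 8 = 1368 Mb
Time = 1368 / 880
Time = 1.5545 seconds


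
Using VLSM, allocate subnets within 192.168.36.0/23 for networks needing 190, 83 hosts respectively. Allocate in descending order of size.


190 hosts -> /24 (254 usable): 192.168.36.0/24
83 hosts -> /25 (126 usable): 192.168.37.0/25
Allocation: 192.168.36.0/24 (190 hosts, 254 usable); 192.168.37.0/25 (83 hosts, 126 usable)


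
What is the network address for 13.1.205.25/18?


IP:   00001101.00000001.11001101.00011001
Mask: 11111111.11111111.11000000.00000000
AND operation:
Net:  00001101.00000001.11000000.00000000
Network: 13.1.192.0/18


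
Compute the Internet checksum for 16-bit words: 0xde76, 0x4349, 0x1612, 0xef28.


Sum all words (with carry folding):
+ 0xde76 = 0xde76
+ 0x4349 = 0x21c0
+ 0x1612 = 0x37d2
+ 0xef28 = 0x26fb
One's complement: ~0x26fb
Checksum = 0xd904


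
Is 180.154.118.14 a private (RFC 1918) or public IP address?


RFC 1918 private ranges:
  10.0.0.0/8 (10.0.0.0 - 10.255.255.255)
  172.16.0.0/12 (172.16.0.0 - 172.31.255.255)
  192.168.0.0/16 (192.168.0.0 - 192.168.255.255)
Public (not in any RFC 1918 range)


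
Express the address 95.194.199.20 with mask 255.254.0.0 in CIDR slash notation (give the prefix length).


Binary: 11111111.11111110.00000000.00000000
Count leading 1s
Prefix: /15


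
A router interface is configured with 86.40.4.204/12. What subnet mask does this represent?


/12 means 12 network bits, 20 host bits
Binary: 11111111111100000000000000000000
Mask: 255.240.0.0


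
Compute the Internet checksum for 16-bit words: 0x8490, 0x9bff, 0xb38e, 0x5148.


Sum all words (with carry folding):
+ 0x8490 = 0x8490
+ 0x9bff = 0x2090
+ 0xb38e = 0xd41e
+ 0x5148 = 0x2567
One's complement: ~0x2567
Checksum = 0xda98


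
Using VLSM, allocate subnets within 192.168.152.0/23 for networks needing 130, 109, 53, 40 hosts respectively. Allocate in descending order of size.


130 hosts -> /24 (254 usable): 192.168.152.0/24
109 hosts -> /25 (126 usable): 192.168.153.0/25
53 hosts -> /26 (62 usable): 192.168.153.128/26
40 hosts -> /26 (62 usable): 192.168.153.192/26
Allocation: 192.168.152.0/24 (130 hosts, 254 usable); 192.168.153.0/25 (109 hosts, 126 usable); 192.168.153.128/26 (53 hosts, 62 usable); 192.168.153.192/26 (40 hosts, 62 usable)


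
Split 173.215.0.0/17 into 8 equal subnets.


New prefix = 17 + 3 = 20
Each subnet has 4096 addresses
  173.215.0.0/20
  173.215.16.0/20
  173.215.32.0/20
  173.215.48.0/20
  173.215.64.0/20
  173.215.80.0/20
  173.215.96.0/20
  173.215.112.0/20
Subnets: 173.215.0.0/20, 173.215.16.0/20, 173.215.32.0/20, 173.215.48.0/20, 173.215.64.0/20, 173.215.80.0/20, 173.215.96.0/20, 173.215.112.0/20


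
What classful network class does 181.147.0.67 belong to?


First octet: 181
Binary: 10110101
10xxxxxx -> Class B (128-191)
Class B, default mask 255.255.0.0 (/16)


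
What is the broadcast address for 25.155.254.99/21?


Network: 25.155.248.0/21
Host bits = 11
Set all host bits to 1:
Broadcast: 25.155.255.255


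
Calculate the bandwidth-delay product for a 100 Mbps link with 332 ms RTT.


BDP = bandwidth * RTT
= 100 Mbps * 332 ms
= 100 * 1e6 * 332 / 1000 bits
= 33200000 bits
= 4150000 bytes
= 4052.7344 KB
BDP = 33200000 bits (4150000 bytes)


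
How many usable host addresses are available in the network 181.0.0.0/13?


Host bits = 32 - 13 = 19
Total addresses = 2^19 = 524288
Usable = total - 2 (network and broadcast)
Usable hosts: 524286


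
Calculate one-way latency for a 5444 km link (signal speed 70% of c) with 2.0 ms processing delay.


Speed = 0.7 * 3e5 km/s = 210000 km/s
Propagation delay = 5444 / 210000 = 0.0259 s = 25.9238 ms
Processing delay = 2.0 ms
Total one-way latency = 27.9238 ms


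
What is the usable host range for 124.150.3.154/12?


Network: 124.144.0.0
Broadcast: 124.159.255.255
First usable = network + 1
Last usable = broadcast - 1
Range: 124.144.0.1 to 124.159.255.254


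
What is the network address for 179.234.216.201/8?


IP:   10110011.11101010.11011000.11001001
Mask: 11111111.00000000.00000000.00000000
AND operation:
Net:  10110011.00000000.00000000.00000000
Network: 179.0.0.0/8


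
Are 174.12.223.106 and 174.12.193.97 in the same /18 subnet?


Mask: 255.255.192.0
174.12.223.106 AND mask = 174.12.192.0
174.12.193.97 AND mask = 174.12.192.0
Yes, same subnet (174.12.192.0)


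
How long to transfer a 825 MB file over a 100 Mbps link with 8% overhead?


Effective throughput = 100 * (1 - 8/100) = 92 Mbps
File size in Mb = 825 * 8 = 6600 Mb
Time = 6600 / 92
Time = 71.7391 seconds


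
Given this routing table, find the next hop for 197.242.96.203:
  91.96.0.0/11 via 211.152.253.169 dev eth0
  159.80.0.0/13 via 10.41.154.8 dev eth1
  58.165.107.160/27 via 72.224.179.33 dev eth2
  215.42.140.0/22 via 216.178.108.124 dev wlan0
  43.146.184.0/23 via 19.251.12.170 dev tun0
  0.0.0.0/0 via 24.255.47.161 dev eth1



Longest prefix match for 197.242.96.203:
  /11 91.96.0.0: no
  /13 159.80.0.0: no
  /27 58.165.107.160: no
  /22 215.42.140.0: no
  /23 43.146.184.0: no
  /0 0.0.0.0: MATCH
Selected: next-hop 24.255.47.161 via eth1 (matched /0)


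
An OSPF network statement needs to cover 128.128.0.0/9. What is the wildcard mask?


Subnet mask: 255.128.0.0
Wildcard = 255.255.255.255 - subnet mask
255 - 255 = 0
255 - 128 = 127
255 - 0 = 255
255 - 0 = 255
Wildcard: 0.127.255.255


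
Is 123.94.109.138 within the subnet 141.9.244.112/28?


Subnet network: 141.9.244.112
Test IP AND mask: 123.94.109.128
No, 123.94.109.138 is not in 141.9.244.112/28


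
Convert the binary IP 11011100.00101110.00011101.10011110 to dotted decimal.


11011100 = 220
00101110 = 46
00011101 = 29
10011110 = 158
IP: 220.46.29.158


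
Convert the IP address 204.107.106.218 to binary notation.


204 = 11001100
107 = 01101011
106 = 01101010
218 = 11011010
Binary: 11001100.01101011.01101010.11011010


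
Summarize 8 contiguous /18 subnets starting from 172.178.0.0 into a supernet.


Original prefix: /18
Number of subnets: 8 = 2^3
New prefix = 18 - 3 = 15
Supernet: 172.178.0.0/15


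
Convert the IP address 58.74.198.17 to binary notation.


58 = 00111010
74 = 01001010
198 = 11000110
17 = 00010001
Binary: 00111010.01001010.11000110.00010001


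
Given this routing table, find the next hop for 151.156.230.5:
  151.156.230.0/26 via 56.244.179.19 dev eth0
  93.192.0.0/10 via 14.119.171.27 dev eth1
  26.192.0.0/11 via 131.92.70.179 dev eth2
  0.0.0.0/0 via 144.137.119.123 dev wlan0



Longest prefix match for 151.156.230.5:
  /26 151.156.230.0: MATCH
  /10 93.192.0.0: no
  /11 26.192.0.0: no
  /0 0.0.0.0: MATCH
Selected: next-hop 56.244.179.19 via eth0 (matched /26)


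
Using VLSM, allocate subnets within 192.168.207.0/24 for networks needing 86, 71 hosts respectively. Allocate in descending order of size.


86 hosts -> /25 (126 usable): 192.168.207.0/25
71 hosts -> /25 (126 usable): 192.168.207.128/25
Allocation: 192.168.207.0/25 (86 hosts, 126 usable); 192.168.207.128/25 (71 hosts, 126 usable)


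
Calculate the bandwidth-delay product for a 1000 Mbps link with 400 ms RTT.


BDP = bandwidth * RTT
= 1000 Mbps * 400 ms
= 1000 * 1e6 * 400 / 1000 bits
= 400000000 bits
= 50000000 bytes
= 48828.125 KB
BDP = 400000000 bits (50000000 bytes)


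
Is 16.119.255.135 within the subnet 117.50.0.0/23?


Subnet network: 117.50.0.0
Test IP AND mask: 16.119.254.0
No, 16.119.255.135 is not in 117.50.0.0/23


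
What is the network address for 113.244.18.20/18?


IP:   01110001.11110100.00010010.00010100
Mask: 11111111.11111111.11000000.00000000
AND operation:
Net:  01110001.11110100.00000000.00000000
Network: 113.244.0.0/18


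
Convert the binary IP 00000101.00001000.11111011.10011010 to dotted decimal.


00000101 = 5
00001000 = 8
11111011 = 251
10011010 = 154
IP: 5.8.251.154


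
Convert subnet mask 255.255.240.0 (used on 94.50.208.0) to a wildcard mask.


Subnet mask: 255.255.240.0
Wildcard = 255.255.255.255 - subnet mask
255 - 255 = 0
255 - 255 = 0
255 - 240 = 15
255 - 0 = 255
Wildcard: 0.0.15.255


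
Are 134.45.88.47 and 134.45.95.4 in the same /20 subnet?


Mask: 255.255.240.0
134.45.88.47 AND mask = 134.45.80.0
134.45.95.4 AND mask = 134.45.80.0
Yes, same subnet (134.45.80.0)


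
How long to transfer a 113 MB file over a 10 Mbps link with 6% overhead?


Effective throughput = 10 * (1 - 6/100) = 9.4 Mbps
File size in Mb = 113 * 8 = 904 Mb
Time = 904 / 9.4
Time = 96.1702 seconds


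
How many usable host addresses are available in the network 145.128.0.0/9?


Host bits = 32 - 9 = 23
Total addresses = 2^23 = 8388608
Usable = total - 2 (network and broadcast)
Usable hosts: 8388606


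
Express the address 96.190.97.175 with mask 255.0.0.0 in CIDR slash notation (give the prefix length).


Binary: 11111111.00000000.00000000.00000000
Count leading 1s
Prefix: /8


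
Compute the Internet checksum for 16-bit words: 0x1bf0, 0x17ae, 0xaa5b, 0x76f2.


Sum all words (with carry folding):
+ 0x1bf0 = 0x1bf0
+ 0x17ae = 0x339e
+ 0xaa5b = 0xddf9
+ 0x76f2 = 0x54ec
One's complement: ~0x54ec
Checksum = 0xab13


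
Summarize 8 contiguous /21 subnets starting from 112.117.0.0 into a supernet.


Original prefix: /21
Number of subnets: 8 = 2^3
New prefix = 21 - 3 = 18
Supernet: 112.117.0.0/18


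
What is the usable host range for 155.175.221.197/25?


Network: 155.175.221.128
Broadcast: 155.175.221.255
First usable = network + 1
Last usable = broadcast - 1
Range: 155.175.221.129 to 155.175.221.254


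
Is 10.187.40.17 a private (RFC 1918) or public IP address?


RFC 1918 private ranges:
  10.0.0.0/8 (10.0.0.0 - 10.255.255.255)
  172.16.0.0/12 (172.16.0.0 - 172.31.255.255)
  192.168.0.0/16 (192.168.0.0 - 192.168.255.255)
Private (in 10.0.0.0/8)


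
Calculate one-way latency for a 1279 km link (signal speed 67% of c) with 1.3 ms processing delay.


Speed = 0.67 * 3e5 km/s = 201000 km/s
Propagation delay = 1279 / 201000 = 0.0064 s = 6.3632 ms
Processing delay = 1.3 ms
Total one-way latency = 7.6632 ms


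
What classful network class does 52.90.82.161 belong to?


First octet: 52
Binary: 00110100
0xxxxxxx -> Class A (1-126)
Class A, default mask 255.0.0.0 (/8)


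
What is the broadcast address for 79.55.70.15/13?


Network: 79.48.0.0/13
Host bits = 19
Set all host bits to 1:
Broadcast: 79.55.255.255


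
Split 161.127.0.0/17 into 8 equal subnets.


New prefix = 17 + 3 = 20
Each subnet has 4096 addresses
  161.127.0.0/20
  161.127.16.0/20
  161.127.32.0/20
  161.127.48.0/20
  161.127.64.0/20
  161.127.80.0/20
  161.127.96.0/20
  161.127.112.0/20
Subnets: 161.127.0.0/20, 161.127.16.0/20, 161.127.32.0/20, 161.127.48.0/20, 161.127.64.0/20, 161.127.80.0/20, 161.127.96.0/20, 161.127.112.0/20


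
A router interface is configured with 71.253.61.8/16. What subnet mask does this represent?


/16 means 16 network bits, 16 host bits
Binary: 11111111111111110000000000000000
Mask: 255.255.0.0


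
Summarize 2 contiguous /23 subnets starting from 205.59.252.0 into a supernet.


Original prefix: /23
Number of subnets: 2 = 2^1
New prefix = 23 - 1 = 22
Supernet: 205.59.252.0/22


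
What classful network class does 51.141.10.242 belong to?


First octet: 51
Binary: 00110011
0xxxxxxx -> Class A (1-126)
Class A, default mask 255.0.0.0 (/8)


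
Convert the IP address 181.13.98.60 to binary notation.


181 = 10110101
13 = 00001101
98 = 01100010
60 = 00111100
Binary: 10110101.00001101.01100010.00111100


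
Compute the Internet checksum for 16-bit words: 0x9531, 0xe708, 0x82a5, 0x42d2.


Sum all words (with carry folding):
+ 0x9531 = 0x9531
+ 0xe708 = 0x7c3a
+ 0x82a5 = 0xfedf
+ 0x42d2 = 0x41b2
One's complement: ~0x41b2
Checksum = 0xbe4d


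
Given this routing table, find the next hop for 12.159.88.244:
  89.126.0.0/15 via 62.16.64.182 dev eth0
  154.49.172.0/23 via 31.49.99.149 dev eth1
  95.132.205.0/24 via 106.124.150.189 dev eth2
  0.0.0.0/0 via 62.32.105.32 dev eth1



Longest prefix match for 12.159.88.244:
  /15 89.126.0.0: no
  /23 154.49.172.0: no
  /24 95.132.205.0: no
  /0 0.0.0.0: MATCH
Selected: next-hop 62.32.105.32 via eth1 (matched /0)


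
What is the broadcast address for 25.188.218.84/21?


Network: 25.188.216.0/21
Host bits = 11
Set all host bits to 1:
Broadcast: 25.188.223.255


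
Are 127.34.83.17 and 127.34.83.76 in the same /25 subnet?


Mask: 255.255.255.128
127.34.83.17 AND mask = 127.34.83.0
127.34.83.76 AND mask = 127.34.83.0
Yes, same subnet (127.34.83.0)


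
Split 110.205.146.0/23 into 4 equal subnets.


New prefix = 23 + 2 = 25
Each subnet has 128 addresses
  110.205.146.0/25
  110.205.146.128/25
  110.205.147.0/25
  110.205.147.128/25
Subnets: 110.205.146.0/25, 110.205.146.128/25, 110.205.147.0/25, 110.205.147.128/25


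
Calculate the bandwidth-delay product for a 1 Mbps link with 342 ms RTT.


BDP = bandwidth * RTT
= 1 Mbps * 342 ms
= 1 * 1e6 * 342 / 1000 bits
= 342000 bits
= 42750 bytes
= 41.748 KB
BDP = 342000 bits (42750 bytes)


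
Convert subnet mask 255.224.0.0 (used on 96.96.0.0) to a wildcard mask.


Subnet mask: 255.224.0.0
Wildcard = 255.255.255.255 - subnet mask
255 - 255 = 0
255 - 224 = 31
255 - 0 = 255
255 - 0 = 255
Wildcard: 0.31.255.255


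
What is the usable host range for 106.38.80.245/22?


Network: 106.38.80.0
Broadcast: 106.38.83.255
First usable = network + 1
Last usable = broadcast - 1
Range: 106.38.80.1 to 106.38.83.254


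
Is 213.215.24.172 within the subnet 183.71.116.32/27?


Subnet network: 183.71.116.32
Test IP AND mask: 213.215.24.160
No, 213.215.24.172 is not in 183.71.116.32/27


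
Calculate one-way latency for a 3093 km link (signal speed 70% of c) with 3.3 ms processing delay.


Speed = 0.7 * 3e5 km/s = 210000 km/s
Propagation delay = 3093 / 210000 = 0.0147 s = 14.7286 ms
Processing delay = 3.3 ms
Total one-way latency = 18.0286 ms


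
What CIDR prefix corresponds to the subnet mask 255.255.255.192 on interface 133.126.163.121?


Binary: 11111111.11111111.11111111.11000000
Count leading 1s
Prefix: /26


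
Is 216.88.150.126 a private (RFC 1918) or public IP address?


RFC 1918 private ranges:
  10.0.0.0/8 (10.0.0.0 - 10.255.255.255)
  172.16.0.0/12 (172.16.0.0 - 172.31.255.255)
  192.168.0.0/16 (192.168.0.0 - 192.168.255.255)
Public (not in any RFC 1918 range)


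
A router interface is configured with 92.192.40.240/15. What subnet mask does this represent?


/15 means 15 network bits, 17 host bits
Binary: 11111111111111100000000000000000
Mask: 255.254.0.0


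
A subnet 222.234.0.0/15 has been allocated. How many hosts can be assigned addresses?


Host bits = 32 - 15 = 17
Total addresses = 2^17 = 131072
Usable = total - 2 (network and broadcast)
Usable hosts: 131070


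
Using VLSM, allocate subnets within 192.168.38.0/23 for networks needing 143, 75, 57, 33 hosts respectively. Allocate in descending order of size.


143 hosts -> /24 (254 usable): 192.168.38.0/24
75 hosts -> /25 (126 usable): 192.168.39.0/25
57 hosts -> /26 (62 usable): 192.168.39.128/26
33 hosts -> /26 (62 usable): 192.168.39.192/26
Allocation: 192.168.38.0/24 (143 hosts, 254 usable); 192.168.39.0/25 (75 hosts, 126 usable); 192.168.39.128/26 (57 hosts, 62 usable); 192.168.39.192/26 (33 hosts, 62 usable)


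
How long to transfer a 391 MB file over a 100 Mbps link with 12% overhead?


Effective throughput = 100 * (1 - 12/100) = 88 Mbps
File size in Mb = 391 * 8 = 3128 Mb
Time = 3128 / 88
Time = 35.5455 seconds


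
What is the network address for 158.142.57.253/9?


IP:   10011110.10001110.00111001.11111101
Mask: 11111111.10000000.00000000.00000000
AND operation:
Net:  10011110.10000000.00000000.00000000
Network: 158.128.0.0/9


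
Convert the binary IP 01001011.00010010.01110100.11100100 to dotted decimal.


01001011 = 75
00010010 = 18
01110100 = 116
11100100 = 228
IP: 75.18.116.228


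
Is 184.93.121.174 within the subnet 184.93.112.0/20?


Subnet network: 184.93.112.0
Test IP AND mask: 184.93.112.0
Yes, 184.93.121.174 is in 184.93.112.0/20


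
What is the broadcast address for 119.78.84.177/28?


Network: 119.78.84.176/28
Host bits = 4
Set all host bits to 1:
Broadcast: 119.78.84.191


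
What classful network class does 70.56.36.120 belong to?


First octet: 70
Binary: 01000110
0xxxxxxx -> Class A (1-126)
Class A, default mask 255.0.0.0 (/8)


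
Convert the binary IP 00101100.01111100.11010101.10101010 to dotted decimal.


00101100 = 44
01111100 = 124
11010101 = 213
10101010 = 170
IP: 44.124.213.170


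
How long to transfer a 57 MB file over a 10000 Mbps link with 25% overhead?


Effective throughput = 10000 * (1 - 25/100) = 7500 Mbps
File size in Mb = 57 * 8 = 456 Mb
Time = 456 / 7500
Time = 0.0608 seconds


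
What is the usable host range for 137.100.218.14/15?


Network: 137.100.0.0
Broadcast: 137.101.255.255
First usable = network + 1
Last usable = broadcast - 1
Range: 137.100.0.1 to 137.101.255.254


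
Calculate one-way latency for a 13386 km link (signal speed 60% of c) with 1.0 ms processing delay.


Speed = 0.6 * 3e5 km/s = 180000 km/s
Propagation delay = 13386 / 180000 = 0.0744 s = 74.3667 ms
Processing delay = 1.0 ms
Total one-way latency = 75.3667 ms


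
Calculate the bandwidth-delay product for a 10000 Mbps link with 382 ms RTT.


BDP = bandwidth * RTT
= 10000 Mbps * 382 ms
= 10000 * 1e6 * 382 / 1000 bits
= 3820000000 bits
= 477500000 bytes
= 466308.5938 KB
BDP = 3820000000 bits (477500000 bytes)


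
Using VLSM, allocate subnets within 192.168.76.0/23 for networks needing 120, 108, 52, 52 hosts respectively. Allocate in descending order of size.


120 hosts -> /25 (126 usable): 192.168.76.0/25
108 hosts -> /25 (126 usable): 192.168.76.128/25
52 hosts -> /26 (62 usable): 192.168.77.0/26
52 hosts -> /26 (62 usable): 192.168.77.64/26
Allocation: 192.168.76.0/25 (120 hosts, 126 usable); 192.168.76.128/25 (108 hosts, 126 usable); 192.168.77.0/26 (52 hosts, 62 usable); 192.168.77.64/26 (52 hosts, 62 usable)


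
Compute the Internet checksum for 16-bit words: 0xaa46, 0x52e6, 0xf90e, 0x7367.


Sum all words (with carry folding):
+ 0xaa46 = 0xaa46
+ 0x52e6 = 0xfd2c
+ 0xf90e = 0xf63b
+ 0x7367 = 0x69a3
One's complement: ~0x69a3
Checksum = 0x965c


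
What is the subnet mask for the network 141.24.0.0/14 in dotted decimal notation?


/14 means 14 network bits, 18 host bits
Binary: 11111111111111000000000000000000
Mask: 255.252.0.0


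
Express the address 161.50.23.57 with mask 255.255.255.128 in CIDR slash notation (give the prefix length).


Binary: 11111111.11111111.11111111.10000000
Count leading 1s
Prefix: /25


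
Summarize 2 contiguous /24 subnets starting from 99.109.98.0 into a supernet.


Original prefix: /24
Number of subnets: 2 = 2^1
New prefix = 24 - 1 = 23
Supernet: 99.109.98.0/23


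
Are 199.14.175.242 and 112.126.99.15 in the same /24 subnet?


Mask: 255.255.255.0
199.14.175.242 AND mask = 199.14.175.0
112.126.99.15 AND mask = 112.126.99.0
No, different subnets (199.14.175.0 vs 112.126.99.0)


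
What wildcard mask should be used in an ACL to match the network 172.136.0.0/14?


Subnet mask: 255.252.0.0
Wildcard = 255.255.255.255 - subnet mask
255 - 255 = 0
255 - 252 = 3
255 - 0 = 255
255 - 0 = 255
Wildcard: 0.3.255.255


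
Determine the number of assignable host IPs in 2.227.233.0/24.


Host bits = 32 - 24 = 8
Total addresses = 2^8 = 256
Usable = total - 2 (network and broadcast)
Usable hosts: 254


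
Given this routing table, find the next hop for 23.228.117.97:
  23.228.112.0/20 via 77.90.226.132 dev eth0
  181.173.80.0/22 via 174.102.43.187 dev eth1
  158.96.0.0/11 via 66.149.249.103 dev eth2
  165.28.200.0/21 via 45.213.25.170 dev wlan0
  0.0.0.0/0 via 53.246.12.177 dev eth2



Longest prefix match for 23.228.117.97:
  /20 23.228.112.0: MATCH
  /22 181.173.80.0: no
  /11 158.96.0.0: no
  /21 165.28.200.0: no
  /0 0.0.0.0: MATCH
Selected: next-hop 77.90.226.132 via eth0 (matched /20)


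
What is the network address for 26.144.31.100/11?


IP:   00011010.10010000.00011111.01100100
Mask: 11111111.11100000.00000000.00000000
AND operation:
Net:  00011010.10000000.00000000.00000000
Network: 26.128.0.0/11


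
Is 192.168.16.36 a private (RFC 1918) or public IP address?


RFC 1918 private ranges:
  10.0.0.0/8 (10.0.0.0 - 10.255.255.255)
  172.16.0.0/12 (172.16.0.0 - 172.31.255.255)
  192.168.0.0/16 (192.168.0.0 - 192.168.255.255)
Private (in 192.168.0.0/16)


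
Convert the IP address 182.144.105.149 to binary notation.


182 = 10110110
144 = 10010000
105 = 01101001
149 = 10010101
Binary: 10110110.10010000.01101001.10010101


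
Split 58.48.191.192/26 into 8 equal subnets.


New prefix = 26 + 3 = 29
Each subnet has 8 addresses
  58.48.191.192/29
  58.48.191.200/29
  58.48.191.208/29
  58.48.191.216/29
  58.48.191.224/29
  58.48.191.232/29
  58.48.191.240/29
  58.48.191.248/29
Subnets: 58.48.191.192/29, 58.48.191.200/29, 58.48.191.208/29, 58.48.191.216/29, 58.48.191.224/29, 58.48.191.232/29, 58.48.191.240/29, 58.48.191.248/29


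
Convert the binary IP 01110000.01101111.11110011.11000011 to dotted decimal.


01110000 = 112
01101111 = 111
11110011 = 243
11000011 = 195
IP: 112.111.243.195


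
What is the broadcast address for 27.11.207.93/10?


Network: 27.0.0.0/10
Host bits = 22
Set all host bits to 1:
Broadcast: 27.63.255.255


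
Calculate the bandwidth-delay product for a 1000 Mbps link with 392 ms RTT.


BDP = bandwidth * RTT
= 1000 Mbps * 392 ms
= 1000 * 1e6 * 392 / 1000 bits
= 392000000 bits
= 49000000 bytes
= 47851.5625 KB
BDP = 392000000 bits (49000000 bytes)


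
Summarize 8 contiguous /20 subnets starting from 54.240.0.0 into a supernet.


Original prefix: /20
Number of subnets: 8 = 2^3
New prefix = 20 - 3 = 17
Supernet: 54.240.0.0/17


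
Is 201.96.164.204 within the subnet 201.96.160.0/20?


Subnet network: 201.96.160.0
Test IP AND mask: 201.96.160.0
Yes, 201.96.164.204 is in 201.96.160.0/20


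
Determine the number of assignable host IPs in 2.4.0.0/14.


Host bits = 32 - 14 = 18
Total addresses = 2^18 = 262144
Usable = total - 2 (network and broadcast)
Usable hosts: 262142


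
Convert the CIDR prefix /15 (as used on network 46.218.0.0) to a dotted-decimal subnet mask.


/15 means 15 network bits, 17 host bits
Binary: 11111111111111100000000000000000
Mask: 255.254.0.0


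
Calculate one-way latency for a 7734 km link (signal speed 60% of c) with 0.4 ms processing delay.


Speed = 0.6 * 3e5 km/s = 180000 km/s
Propagation delay = 7734 / 180000 = 0.043 s = 42.9667 ms
Processing delay = 0.4 ms
Total one-way latency = 43.3667 ms


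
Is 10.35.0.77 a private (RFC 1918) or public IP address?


RFC 1918 private ranges:
  10.0.0.0/8 (10.0.0.0 - 10.255.255.255)
  172.16.0.0/12 (172.16.0.0 - 172.31.255.255)
  192.168.0.0/16 (192.168.0.0 - 192.168.255.255)
Private (in 10.0.0.0/8)


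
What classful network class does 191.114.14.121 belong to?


First octet: 191
Binary: 10111111
10xxxxxx -> Class B (128-191)
Class B, default mask 255.255.0.0 (/16)


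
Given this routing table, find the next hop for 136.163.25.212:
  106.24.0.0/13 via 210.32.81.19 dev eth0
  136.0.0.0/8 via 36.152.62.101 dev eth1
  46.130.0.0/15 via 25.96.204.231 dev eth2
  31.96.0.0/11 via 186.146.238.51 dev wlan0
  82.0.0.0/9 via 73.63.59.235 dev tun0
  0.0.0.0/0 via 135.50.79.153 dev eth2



Longest prefix match for 136.163.25.212:
  /13 106.24.0.0: no
  /8 136.0.0.0: MATCH
  /15 46.130.0.0: no
  /11 31.96.0.0: no
  /9 82.0.0.0: no
  /0 0.0.0.0: MATCH
Selected: next-hop 36.152.62.101 via eth1 (matched /8)


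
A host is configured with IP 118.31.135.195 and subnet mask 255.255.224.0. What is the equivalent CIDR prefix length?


Binary: 11111111.11111111.11100000.00000000
Count leading 1s
Prefix: /19
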